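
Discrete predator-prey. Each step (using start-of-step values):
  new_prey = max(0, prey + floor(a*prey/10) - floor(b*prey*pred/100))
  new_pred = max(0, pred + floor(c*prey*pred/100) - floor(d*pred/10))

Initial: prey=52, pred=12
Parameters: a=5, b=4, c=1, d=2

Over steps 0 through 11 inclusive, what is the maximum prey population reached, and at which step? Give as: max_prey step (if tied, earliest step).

Step 1: prey: 52+26-24=54; pred: 12+6-2=16
Step 2: prey: 54+27-34=47; pred: 16+8-3=21
Step 3: prey: 47+23-39=31; pred: 21+9-4=26
Step 4: prey: 31+15-32=14; pred: 26+8-5=29
Step 5: prey: 14+7-16=5; pred: 29+4-5=28
Step 6: prey: 5+2-5=2; pred: 28+1-5=24
Step 7: prey: 2+1-1=2; pred: 24+0-4=20
Step 8: prey: 2+1-1=2; pred: 20+0-4=16
Step 9: prey: 2+1-1=2; pred: 16+0-3=13
Step 10: prey: 2+1-1=2; pred: 13+0-2=11
Step 11: prey: 2+1-0=3; pred: 11+0-2=9
Max prey = 54 at step 1

Answer: 54 1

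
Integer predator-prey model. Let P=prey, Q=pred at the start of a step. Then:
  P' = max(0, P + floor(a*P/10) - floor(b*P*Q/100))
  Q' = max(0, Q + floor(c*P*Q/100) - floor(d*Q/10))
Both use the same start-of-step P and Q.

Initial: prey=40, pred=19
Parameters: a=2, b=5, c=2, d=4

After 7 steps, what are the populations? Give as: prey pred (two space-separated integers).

Answer: 0 3

Derivation:
Step 1: prey: 40+8-38=10; pred: 19+15-7=27
Step 2: prey: 10+2-13=0; pred: 27+5-10=22
Step 3: prey: 0+0-0=0; pred: 22+0-8=14
Step 4: prey: 0+0-0=0; pred: 14+0-5=9
Step 5: prey: 0+0-0=0; pred: 9+0-3=6
Step 6: prey: 0+0-0=0; pred: 6+0-2=4
Step 7: prey: 0+0-0=0; pred: 4+0-1=3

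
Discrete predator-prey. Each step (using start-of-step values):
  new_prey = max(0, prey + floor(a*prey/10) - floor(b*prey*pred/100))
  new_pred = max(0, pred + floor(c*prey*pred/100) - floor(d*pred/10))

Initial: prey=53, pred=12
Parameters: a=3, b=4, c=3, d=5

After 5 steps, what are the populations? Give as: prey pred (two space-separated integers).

Answer: 0 10

Derivation:
Step 1: prey: 53+15-25=43; pred: 12+19-6=25
Step 2: prey: 43+12-43=12; pred: 25+32-12=45
Step 3: prey: 12+3-21=0; pred: 45+16-22=39
Step 4: prey: 0+0-0=0; pred: 39+0-19=20
Step 5: prey: 0+0-0=0; pred: 20+0-10=10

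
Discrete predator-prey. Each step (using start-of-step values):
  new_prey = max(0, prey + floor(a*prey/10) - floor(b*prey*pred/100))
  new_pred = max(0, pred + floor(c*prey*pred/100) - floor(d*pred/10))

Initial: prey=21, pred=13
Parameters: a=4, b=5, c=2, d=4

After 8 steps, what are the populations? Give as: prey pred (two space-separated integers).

Answer: 14 3

Derivation:
Step 1: prey: 21+8-13=16; pred: 13+5-5=13
Step 2: prey: 16+6-10=12; pred: 13+4-5=12
Step 3: prey: 12+4-7=9; pred: 12+2-4=10
Step 4: prey: 9+3-4=8; pred: 10+1-4=7
Step 5: prey: 8+3-2=9; pred: 7+1-2=6
Step 6: prey: 9+3-2=10; pred: 6+1-2=5
Step 7: prey: 10+4-2=12; pred: 5+1-2=4
Step 8: prey: 12+4-2=14; pred: 4+0-1=3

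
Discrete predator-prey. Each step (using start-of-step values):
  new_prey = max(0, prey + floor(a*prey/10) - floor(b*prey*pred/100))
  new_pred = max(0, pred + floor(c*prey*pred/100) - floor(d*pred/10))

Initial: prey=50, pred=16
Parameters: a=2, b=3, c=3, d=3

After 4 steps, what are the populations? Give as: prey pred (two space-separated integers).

Answer: 0 38

Derivation:
Step 1: prey: 50+10-24=36; pred: 16+24-4=36
Step 2: prey: 36+7-38=5; pred: 36+38-10=64
Step 3: prey: 5+1-9=0; pred: 64+9-19=54
Step 4: prey: 0+0-0=0; pred: 54+0-16=38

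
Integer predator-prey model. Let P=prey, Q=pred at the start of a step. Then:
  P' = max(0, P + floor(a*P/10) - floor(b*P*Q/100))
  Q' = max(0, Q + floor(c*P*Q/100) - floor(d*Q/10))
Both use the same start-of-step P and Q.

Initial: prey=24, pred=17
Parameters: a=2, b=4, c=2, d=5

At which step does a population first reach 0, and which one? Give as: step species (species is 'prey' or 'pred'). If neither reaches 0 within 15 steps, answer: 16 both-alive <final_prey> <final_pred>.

Answer: 16 both-alive 3 1

Derivation:
Step 1: prey: 24+4-16=12; pred: 17+8-8=17
Step 2: prey: 12+2-8=6; pred: 17+4-8=13
Step 3: prey: 6+1-3=4; pred: 13+1-6=8
Step 4: prey: 4+0-1=3; pred: 8+0-4=4
Step 5: prey: 3+0-0=3; pred: 4+0-2=2
Step 6: prey: 3+0-0=3; pred: 2+0-1=1
Step 7: prey: 3+0-0=3; pred: 1+0-0=1
Steps 8-15: state stable at prey=3, pred=1 (no change)
No extinction within 15 steps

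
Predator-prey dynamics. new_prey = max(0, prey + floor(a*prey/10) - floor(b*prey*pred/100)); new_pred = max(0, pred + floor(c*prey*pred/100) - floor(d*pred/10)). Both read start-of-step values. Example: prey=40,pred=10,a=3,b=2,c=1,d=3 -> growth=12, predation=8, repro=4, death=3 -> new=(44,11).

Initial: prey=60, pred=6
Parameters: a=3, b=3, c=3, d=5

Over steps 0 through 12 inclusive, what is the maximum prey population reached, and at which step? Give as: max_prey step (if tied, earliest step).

Answer: 68 1

Derivation:
Step 1: prey: 60+18-10=68; pred: 6+10-3=13
Step 2: prey: 68+20-26=62; pred: 13+26-6=33
Step 3: prey: 62+18-61=19; pred: 33+61-16=78
Step 4: prey: 19+5-44=0; pred: 78+44-39=83
Step 5: prey: 0+0-0=0; pred: 83+0-41=42
Step 6: prey: 0+0-0=0; pred: 42+0-21=21
Step 7: prey: 0+0-0=0; pred: 21+0-10=11
Step 8: prey: 0+0-0=0; pred: 11+0-5=6
Step 9: prey: 0+0-0=0; pred: 6+0-3=3
Step 10: prey: 0+0-0=0; pred: 3+0-1=2
Step 11: prey: 0+0-0=0; pred: 2+0-1=1
Step 12: prey: 0+0-0=0; pred: 1+0-0=1
Max prey = 68 at step 1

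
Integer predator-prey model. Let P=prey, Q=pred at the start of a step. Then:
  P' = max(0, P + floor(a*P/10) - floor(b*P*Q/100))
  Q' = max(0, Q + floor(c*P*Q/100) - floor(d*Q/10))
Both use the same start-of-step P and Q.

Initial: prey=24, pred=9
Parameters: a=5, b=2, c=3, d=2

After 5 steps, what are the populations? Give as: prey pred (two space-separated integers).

Answer: 0 140

Derivation:
Step 1: prey: 24+12-4=32; pred: 9+6-1=14
Step 2: prey: 32+16-8=40; pred: 14+13-2=25
Step 3: prey: 40+20-20=40; pred: 25+30-5=50
Step 4: prey: 40+20-40=20; pred: 50+60-10=100
Step 5: prey: 20+10-40=0; pred: 100+60-20=140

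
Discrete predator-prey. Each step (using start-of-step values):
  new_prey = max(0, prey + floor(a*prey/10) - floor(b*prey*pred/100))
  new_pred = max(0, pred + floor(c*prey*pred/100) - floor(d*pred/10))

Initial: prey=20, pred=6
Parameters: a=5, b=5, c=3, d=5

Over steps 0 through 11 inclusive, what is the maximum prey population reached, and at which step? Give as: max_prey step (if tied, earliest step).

Step 1: prey: 20+10-6=24; pred: 6+3-3=6
Step 2: prey: 24+12-7=29; pred: 6+4-3=7
Step 3: prey: 29+14-10=33; pred: 7+6-3=10
Step 4: prey: 33+16-16=33; pred: 10+9-5=14
Step 5: prey: 33+16-23=26; pred: 14+13-7=20
Step 6: prey: 26+13-26=13; pred: 20+15-10=25
Step 7: prey: 13+6-16=3; pred: 25+9-12=22
Step 8: prey: 3+1-3=1; pred: 22+1-11=12
Step 9: prey: 1+0-0=1; pred: 12+0-6=6
Step 10: prey: 1+0-0=1; pred: 6+0-3=3
Step 11: prey: 1+0-0=1; pred: 3+0-1=2
Max prey = 33 at step 3

Answer: 33 3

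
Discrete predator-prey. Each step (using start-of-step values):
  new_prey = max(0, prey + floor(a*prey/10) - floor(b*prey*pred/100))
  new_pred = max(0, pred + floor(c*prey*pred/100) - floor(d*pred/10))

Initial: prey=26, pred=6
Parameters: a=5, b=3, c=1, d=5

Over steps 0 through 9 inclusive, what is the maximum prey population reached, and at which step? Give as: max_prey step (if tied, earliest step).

Step 1: prey: 26+13-4=35; pred: 6+1-3=4
Step 2: prey: 35+17-4=48; pred: 4+1-2=3
Step 3: prey: 48+24-4=68; pred: 3+1-1=3
Step 4: prey: 68+34-6=96; pred: 3+2-1=4
Step 5: prey: 96+48-11=133; pred: 4+3-2=5
Step 6: prey: 133+66-19=180; pred: 5+6-2=9
Step 7: prey: 180+90-48=222; pred: 9+16-4=21
Step 8: prey: 222+111-139=194; pred: 21+46-10=57
Step 9: prey: 194+97-331=0; pred: 57+110-28=139
Max prey = 222 at step 7

Answer: 222 7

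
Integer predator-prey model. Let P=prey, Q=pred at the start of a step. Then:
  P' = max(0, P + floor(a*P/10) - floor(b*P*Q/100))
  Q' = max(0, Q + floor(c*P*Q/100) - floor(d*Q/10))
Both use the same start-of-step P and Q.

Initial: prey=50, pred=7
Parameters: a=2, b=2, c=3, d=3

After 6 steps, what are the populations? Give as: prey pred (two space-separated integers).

Step 1: prey: 50+10-7=53; pred: 7+10-2=15
Step 2: prey: 53+10-15=48; pred: 15+23-4=34
Step 3: prey: 48+9-32=25; pred: 34+48-10=72
Step 4: prey: 25+5-36=0; pred: 72+54-21=105
Step 5: prey: 0+0-0=0; pred: 105+0-31=74
Step 6: prey: 0+0-0=0; pred: 74+0-22=52

Answer: 0 52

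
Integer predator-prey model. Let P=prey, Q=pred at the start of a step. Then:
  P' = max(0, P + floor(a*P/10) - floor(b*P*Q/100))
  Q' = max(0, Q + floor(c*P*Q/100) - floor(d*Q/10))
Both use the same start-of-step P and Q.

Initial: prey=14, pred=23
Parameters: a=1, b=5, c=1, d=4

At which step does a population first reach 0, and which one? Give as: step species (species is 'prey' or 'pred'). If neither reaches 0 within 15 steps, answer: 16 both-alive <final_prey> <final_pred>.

Answer: 1 prey

Derivation:
Step 1: prey: 14+1-16=0; pred: 23+3-9=17
First extinction: prey at step 1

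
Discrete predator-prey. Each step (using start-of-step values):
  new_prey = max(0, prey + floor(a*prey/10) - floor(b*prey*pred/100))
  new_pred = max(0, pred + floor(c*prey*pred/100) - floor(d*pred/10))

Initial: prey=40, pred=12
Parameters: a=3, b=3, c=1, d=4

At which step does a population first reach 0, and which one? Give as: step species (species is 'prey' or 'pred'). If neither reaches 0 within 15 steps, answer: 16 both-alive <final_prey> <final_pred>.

Step 1: prey: 40+12-14=38; pred: 12+4-4=12
Step 2: prey: 38+11-13=36; pred: 12+4-4=12
Step 3: prey: 36+10-12=34; pred: 12+4-4=12
Step 4: prey: 34+10-12=32; pred: 12+4-4=12
Step 5: prey: 32+9-11=30; pred: 12+3-4=11
Step 6: prey: 30+9-9=30; pred: 11+3-4=10
Step 7: prey: 30+9-9=30; pred: 10+3-4=9
Step 8: prey: 30+9-8=31; pred: 9+2-3=8
Step 9: prey: 31+9-7=33; pred: 8+2-3=7
Step 10: prey: 33+9-6=36; pred: 7+2-2=7
Step 11: prey: 36+10-7=39; pred: 7+2-2=7
Step 12: prey: 39+11-8=42; pred: 7+2-2=7
Step 13: prey: 42+12-8=46; pred: 7+2-2=7
Step 14: prey: 46+13-9=50; pred: 7+3-2=8
Step 15: prey: 50+15-12=53; pred: 8+4-3=9
No extinction within 15 steps

Answer: 16 both-alive 53 9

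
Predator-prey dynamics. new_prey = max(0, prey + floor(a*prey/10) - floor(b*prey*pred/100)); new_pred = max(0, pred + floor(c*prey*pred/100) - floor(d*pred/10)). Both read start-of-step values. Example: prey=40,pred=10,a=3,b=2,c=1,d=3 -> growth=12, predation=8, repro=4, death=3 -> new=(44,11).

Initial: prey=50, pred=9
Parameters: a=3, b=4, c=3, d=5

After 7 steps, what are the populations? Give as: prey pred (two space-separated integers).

Step 1: prey: 50+15-18=47; pred: 9+13-4=18
Step 2: prey: 47+14-33=28; pred: 18+25-9=34
Step 3: prey: 28+8-38=0; pred: 34+28-17=45
Step 4: prey: 0+0-0=0; pred: 45+0-22=23
Step 5: prey: 0+0-0=0; pred: 23+0-11=12
Step 6: prey: 0+0-0=0; pred: 12+0-6=6
Step 7: prey: 0+0-0=0; pred: 6+0-3=3

Answer: 0 3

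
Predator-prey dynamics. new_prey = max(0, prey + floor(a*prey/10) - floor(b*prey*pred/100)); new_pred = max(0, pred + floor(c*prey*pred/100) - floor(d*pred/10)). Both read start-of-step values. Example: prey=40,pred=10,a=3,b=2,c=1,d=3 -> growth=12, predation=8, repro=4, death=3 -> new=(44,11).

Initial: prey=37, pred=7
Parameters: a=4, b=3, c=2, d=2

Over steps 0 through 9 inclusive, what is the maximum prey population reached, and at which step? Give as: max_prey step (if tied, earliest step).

Step 1: prey: 37+14-7=44; pred: 7+5-1=11
Step 2: prey: 44+17-14=47; pred: 11+9-2=18
Step 3: prey: 47+18-25=40; pred: 18+16-3=31
Step 4: prey: 40+16-37=19; pred: 31+24-6=49
Step 5: prey: 19+7-27=0; pred: 49+18-9=58
Step 6: prey: 0+0-0=0; pred: 58+0-11=47
Step 7: prey: 0+0-0=0; pred: 47+0-9=38
Step 8: prey: 0+0-0=0; pred: 38+0-7=31
Step 9: prey: 0+0-0=0; pred: 31+0-6=25
Max prey = 47 at step 2

Answer: 47 2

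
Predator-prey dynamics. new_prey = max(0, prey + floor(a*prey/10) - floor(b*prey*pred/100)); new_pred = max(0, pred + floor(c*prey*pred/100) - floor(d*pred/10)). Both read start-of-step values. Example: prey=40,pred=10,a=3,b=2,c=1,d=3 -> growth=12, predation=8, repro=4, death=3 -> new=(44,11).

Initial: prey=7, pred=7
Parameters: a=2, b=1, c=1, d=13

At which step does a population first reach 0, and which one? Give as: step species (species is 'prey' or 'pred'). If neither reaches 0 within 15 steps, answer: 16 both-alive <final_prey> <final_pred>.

Step 1: prey: 7+1-0=8; pred: 7+0-9=0
First extinction: pred at step 1

Answer: 1 pred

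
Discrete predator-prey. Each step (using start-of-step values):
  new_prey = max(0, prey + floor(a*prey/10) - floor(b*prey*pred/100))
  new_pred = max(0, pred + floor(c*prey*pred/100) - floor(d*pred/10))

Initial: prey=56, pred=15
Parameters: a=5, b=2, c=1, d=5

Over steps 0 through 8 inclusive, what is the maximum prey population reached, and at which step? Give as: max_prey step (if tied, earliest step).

Answer: 96 4

Derivation:
Step 1: prey: 56+28-16=68; pred: 15+8-7=16
Step 2: prey: 68+34-21=81; pred: 16+10-8=18
Step 3: prey: 81+40-29=92; pred: 18+14-9=23
Step 4: prey: 92+46-42=96; pred: 23+21-11=33
Step 5: prey: 96+48-63=81; pred: 33+31-16=48
Step 6: prey: 81+40-77=44; pred: 48+38-24=62
Step 7: prey: 44+22-54=12; pred: 62+27-31=58
Step 8: prey: 12+6-13=5; pred: 58+6-29=35
Max prey = 96 at step 4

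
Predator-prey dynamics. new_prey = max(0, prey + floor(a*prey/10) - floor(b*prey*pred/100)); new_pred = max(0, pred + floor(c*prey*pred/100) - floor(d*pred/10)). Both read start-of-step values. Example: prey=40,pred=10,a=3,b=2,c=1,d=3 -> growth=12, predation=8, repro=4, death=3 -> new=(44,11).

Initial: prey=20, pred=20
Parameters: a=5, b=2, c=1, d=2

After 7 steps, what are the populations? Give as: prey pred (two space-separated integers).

Answer: 31 30

Derivation:
Step 1: prey: 20+10-8=22; pred: 20+4-4=20
Step 2: prey: 22+11-8=25; pred: 20+4-4=20
Step 3: prey: 25+12-10=27; pred: 20+5-4=21
Step 4: prey: 27+13-11=29; pred: 21+5-4=22
Step 5: prey: 29+14-12=31; pred: 22+6-4=24
Step 6: prey: 31+15-14=32; pred: 24+7-4=27
Step 7: prey: 32+16-17=31; pred: 27+8-5=30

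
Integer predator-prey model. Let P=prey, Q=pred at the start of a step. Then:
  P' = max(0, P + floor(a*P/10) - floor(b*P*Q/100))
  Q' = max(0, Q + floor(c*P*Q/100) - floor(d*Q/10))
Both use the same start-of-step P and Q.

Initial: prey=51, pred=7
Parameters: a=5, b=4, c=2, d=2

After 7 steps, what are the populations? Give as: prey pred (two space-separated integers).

Step 1: prey: 51+25-14=62; pred: 7+7-1=13
Step 2: prey: 62+31-32=61; pred: 13+16-2=27
Step 3: prey: 61+30-65=26; pred: 27+32-5=54
Step 4: prey: 26+13-56=0; pred: 54+28-10=72
Step 5: prey: 0+0-0=0; pred: 72+0-14=58
Step 6: prey: 0+0-0=0; pred: 58+0-11=47
Step 7: prey: 0+0-0=0; pred: 47+0-9=38

Answer: 0 38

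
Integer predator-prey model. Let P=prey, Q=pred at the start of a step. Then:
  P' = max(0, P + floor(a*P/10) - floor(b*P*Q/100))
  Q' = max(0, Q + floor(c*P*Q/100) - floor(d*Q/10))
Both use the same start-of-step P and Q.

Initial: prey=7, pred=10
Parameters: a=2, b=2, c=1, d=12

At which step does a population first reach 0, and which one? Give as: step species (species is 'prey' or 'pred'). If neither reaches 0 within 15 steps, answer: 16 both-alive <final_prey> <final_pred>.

Step 1: prey: 7+1-1=7; pred: 10+0-12=0
First extinction: pred at step 1

Answer: 1 pred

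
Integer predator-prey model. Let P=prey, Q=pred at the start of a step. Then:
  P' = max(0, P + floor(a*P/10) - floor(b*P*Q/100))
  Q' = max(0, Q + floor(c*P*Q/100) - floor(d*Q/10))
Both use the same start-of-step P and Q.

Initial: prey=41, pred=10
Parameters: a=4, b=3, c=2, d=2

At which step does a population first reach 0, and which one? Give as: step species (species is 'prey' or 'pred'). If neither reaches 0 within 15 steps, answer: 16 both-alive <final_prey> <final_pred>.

Step 1: prey: 41+16-12=45; pred: 10+8-2=16
Step 2: prey: 45+18-21=42; pred: 16+14-3=27
Step 3: prey: 42+16-34=24; pred: 27+22-5=44
Step 4: prey: 24+9-31=2; pred: 44+21-8=57
Step 5: prey: 2+0-3=0; pred: 57+2-11=48
First extinction: prey at step 5

Answer: 5 prey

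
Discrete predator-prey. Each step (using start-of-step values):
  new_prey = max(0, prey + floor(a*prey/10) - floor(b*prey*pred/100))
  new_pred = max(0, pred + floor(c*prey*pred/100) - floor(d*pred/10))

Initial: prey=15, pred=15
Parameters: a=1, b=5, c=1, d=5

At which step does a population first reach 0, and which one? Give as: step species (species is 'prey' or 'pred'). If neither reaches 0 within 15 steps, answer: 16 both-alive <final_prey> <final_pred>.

Answer: 16 both-alive 3 1

Derivation:
Step 1: prey: 15+1-11=5; pred: 15+2-7=10
Step 2: prey: 5+0-2=3; pred: 10+0-5=5
Step 3: prey: 3+0-0=3; pred: 5+0-2=3
Step 4: prey: 3+0-0=3; pred: 3+0-1=2
Step 5: prey: 3+0-0=3; pred: 2+0-1=1
Step 6: prey: 3+0-0=3; pred: 1+0-0=1
Steps 7-15: state stable at prey=3, pred=1 (no change)
No extinction within 15 steps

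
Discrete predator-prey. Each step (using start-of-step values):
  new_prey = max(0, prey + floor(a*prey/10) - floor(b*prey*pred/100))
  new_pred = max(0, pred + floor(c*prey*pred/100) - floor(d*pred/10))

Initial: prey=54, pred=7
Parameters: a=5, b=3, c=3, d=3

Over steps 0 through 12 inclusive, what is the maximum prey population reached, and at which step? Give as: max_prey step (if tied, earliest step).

Answer: 72 2

Derivation:
Step 1: prey: 54+27-11=70; pred: 7+11-2=16
Step 2: prey: 70+35-33=72; pred: 16+33-4=45
Step 3: prey: 72+36-97=11; pred: 45+97-13=129
Step 4: prey: 11+5-42=0; pred: 129+42-38=133
Step 5: prey: 0+0-0=0; pred: 133+0-39=94
Step 6: prey: 0+0-0=0; pred: 94+0-28=66
Step 7: prey: 0+0-0=0; pred: 66+0-19=47
Step 8: prey: 0+0-0=0; pred: 47+0-14=33
Step 9: prey: 0+0-0=0; pred: 33+0-9=24
Step 10: prey: 0+0-0=0; pred: 24+0-7=17
Step 11: prey: 0+0-0=0; pred: 17+0-5=12
Step 12: prey: 0+0-0=0; pred: 12+0-3=9
Max prey = 72 at step 2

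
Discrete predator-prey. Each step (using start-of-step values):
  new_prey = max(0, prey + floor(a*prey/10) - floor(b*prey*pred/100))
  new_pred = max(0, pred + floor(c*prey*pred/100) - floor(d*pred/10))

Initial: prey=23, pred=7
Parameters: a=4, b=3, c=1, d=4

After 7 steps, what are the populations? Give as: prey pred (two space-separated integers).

Step 1: prey: 23+9-4=28; pred: 7+1-2=6
Step 2: prey: 28+11-5=34; pred: 6+1-2=5
Step 3: prey: 34+13-5=42; pred: 5+1-2=4
Step 4: prey: 42+16-5=53; pred: 4+1-1=4
Step 5: prey: 53+21-6=68; pred: 4+2-1=5
Step 6: prey: 68+27-10=85; pred: 5+3-2=6
Step 7: prey: 85+34-15=104; pred: 6+5-2=9

Answer: 104 9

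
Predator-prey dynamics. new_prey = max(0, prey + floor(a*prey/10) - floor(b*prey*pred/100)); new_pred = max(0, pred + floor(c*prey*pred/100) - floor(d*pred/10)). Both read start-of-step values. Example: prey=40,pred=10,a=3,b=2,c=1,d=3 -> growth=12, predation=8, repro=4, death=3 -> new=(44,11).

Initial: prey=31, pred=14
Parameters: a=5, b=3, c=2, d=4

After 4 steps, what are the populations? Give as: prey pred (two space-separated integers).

Step 1: prey: 31+15-13=33; pred: 14+8-5=17
Step 2: prey: 33+16-16=33; pred: 17+11-6=22
Step 3: prey: 33+16-21=28; pred: 22+14-8=28
Step 4: prey: 28+14-23=19; pred: 28+15-11=32

Answer: 19 32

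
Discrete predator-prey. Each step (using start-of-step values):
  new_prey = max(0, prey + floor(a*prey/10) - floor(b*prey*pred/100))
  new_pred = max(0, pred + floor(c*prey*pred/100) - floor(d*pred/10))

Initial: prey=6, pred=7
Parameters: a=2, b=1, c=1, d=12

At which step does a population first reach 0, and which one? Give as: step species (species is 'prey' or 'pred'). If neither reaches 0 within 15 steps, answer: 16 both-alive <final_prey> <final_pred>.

Answer: 1 pred

Derivation:
Step 1: prey: 6+1-0=7; pred: 7+0-8=0
First extinction: pred at step 1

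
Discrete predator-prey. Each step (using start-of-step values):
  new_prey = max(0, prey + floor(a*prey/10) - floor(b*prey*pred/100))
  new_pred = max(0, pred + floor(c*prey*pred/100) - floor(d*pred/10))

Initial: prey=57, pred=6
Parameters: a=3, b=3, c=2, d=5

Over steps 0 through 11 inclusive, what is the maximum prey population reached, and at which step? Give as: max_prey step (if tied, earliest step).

Step 1: prey: 57+17-10=64; pred: 6+6-3=9
Step 2: prey: 64+19-17=66; pred: 9+11-4=16
Step 3: prey: 66+19-31=54; pred: 16+21-8=29
Step 4: prey: 54+16-46=24; pred: 29+31-14=46
Step 5: prey: 24+7-33=0; pred: 46+22-23=45
Step 6: prey: 0+0-0=0; pred: 45+0-22=23
Step 7: prey: 0+0-0=0; pred: 23+0-11=12
Step 8: prey: 0+0-0=0; pred: 12+0-6=6
Step 9: prey: 0+0-0=0; pred: 6+0-3=3
Step 10: prey: 0+0-0=0; pred: 3+0-1=2
Step 11: prey: 0+0-0=0; pred: 2+0-1=1
Max prey = 66 at step 2

Answer: 66 2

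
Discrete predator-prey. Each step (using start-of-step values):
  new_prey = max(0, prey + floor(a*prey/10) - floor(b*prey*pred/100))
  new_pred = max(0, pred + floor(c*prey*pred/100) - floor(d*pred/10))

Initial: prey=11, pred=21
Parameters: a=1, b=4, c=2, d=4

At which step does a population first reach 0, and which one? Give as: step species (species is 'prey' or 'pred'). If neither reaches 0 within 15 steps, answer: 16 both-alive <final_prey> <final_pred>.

Step 1: prey: 11+1-9=3; pred: 21+4-8=17
Step 2: prey: 3+0-2=1; pred: 17+1-6=12
Step 3: prey: 1+0-0=1; pred: 12+0-4=8
Step 4: prey: 1+0-0=1; pred: 8+0-3=5
Step 5: prey: 1+0-0=1; pred: 5+0-2=3
Step 6: prey: 1+0-0=1; pred: 3+0-1=2
Step 7: prey: 1+0-0=1; pred: 2+0-0=2
Steps 8-15: state stable at prey=1, pred=2 (no change)
No extinction within 15 steps

Answer: 16 both-alive 1 2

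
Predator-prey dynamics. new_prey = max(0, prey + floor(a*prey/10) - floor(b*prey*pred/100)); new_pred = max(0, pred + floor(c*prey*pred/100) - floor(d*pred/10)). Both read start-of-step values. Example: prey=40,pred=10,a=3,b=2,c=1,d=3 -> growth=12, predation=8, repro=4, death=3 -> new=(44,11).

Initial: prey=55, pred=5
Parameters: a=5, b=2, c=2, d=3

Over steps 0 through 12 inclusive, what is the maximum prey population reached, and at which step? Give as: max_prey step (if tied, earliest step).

Answer: 113 3

Derivation:
Step 1: prey: 55+27-5=77; pred: 5+5-1=9
Step 2: prey: 77+38-13=102; pred: 9+13-2=20
Step 3: prey: 102+51-40=113; pred: 20+40-6=54
Step 4: prey: 113+56-122=47; pred: 54+122-16=160
Step 5: prey: 47+23-150=0; pred: 160+150-48=262
Step 6: prey: 0+0-0=0; pred: 262+0-78=184
Step 7: prey: 0+0-0=0; pred: 184+0-55=129
Step 8: prey: 0+0-0=0; pred: 129+0-38=91
Step 9: prey: 0+0-0=0; pred: 91+0-27=64
Step 10: prey: 0+0-0=0; pred: 64+0-19=45
Step 11: prey: 0+0-0=0; pred: 45+0-13=32
Step 12: prey: 0+0-0=0; pred: 32+0-9=23
Max prey = 113 at step 3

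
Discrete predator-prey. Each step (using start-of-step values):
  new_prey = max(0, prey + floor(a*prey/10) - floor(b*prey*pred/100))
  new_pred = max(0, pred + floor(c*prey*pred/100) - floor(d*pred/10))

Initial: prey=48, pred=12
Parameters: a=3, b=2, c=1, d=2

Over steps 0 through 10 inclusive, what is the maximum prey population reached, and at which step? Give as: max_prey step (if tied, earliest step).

Answer: 51 1

Derivation:
Step 1: prey: 48+14-11=51; pred: 12+5-2=15
Step 2: prey: 51+15-15=51; pred: 15+7-3=19
Step 3: prey: 51+15-19=47; pred: 19+9-3=25
Step 4: prey: 47+14-23=38; pred: 25+11-5=31
Step 5: prey: 38+11-23=26; pred: 31+11-6=36
Step 6: prey: 26+7-18=15; pred: 36+9-7=38
Step 7: prey: 15+4-11=8; pred: 38+5-7=36
Step 8: prey: 8+2-5=5; pred: 36+2-7=31
Step 9: prey: 5+1-3=3; pred: 31+1-6=26
Step 10: prey: 3+0-1=2; pred: 26+0-5=21
Max prey = 51 at step 1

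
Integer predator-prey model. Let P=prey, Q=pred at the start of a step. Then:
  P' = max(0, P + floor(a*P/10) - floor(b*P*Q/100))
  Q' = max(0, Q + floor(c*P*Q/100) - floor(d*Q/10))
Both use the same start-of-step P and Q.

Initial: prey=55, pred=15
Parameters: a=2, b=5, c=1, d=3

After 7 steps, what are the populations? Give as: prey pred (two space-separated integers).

Answer: 1 4

Derivation:
Step 1: prey: 55+11-41=25; pred: 15+8-4=19
Step 2: prey: 25+5-23=7; pred: 19+4-5=18
Step 3: prey: 7+1-6=2; pred: 18+1-5=14
Step 4: prey: 2+0-1=1; pred: 14+0-4=10
Step 5: prey: 1+0-0=1; pred: 10+0-3=7
Step 6: prey: 1+0-0=1; pred: 7+0-2=5
Step 7: prey: 1+0-0=1; pred: 5+0-1=4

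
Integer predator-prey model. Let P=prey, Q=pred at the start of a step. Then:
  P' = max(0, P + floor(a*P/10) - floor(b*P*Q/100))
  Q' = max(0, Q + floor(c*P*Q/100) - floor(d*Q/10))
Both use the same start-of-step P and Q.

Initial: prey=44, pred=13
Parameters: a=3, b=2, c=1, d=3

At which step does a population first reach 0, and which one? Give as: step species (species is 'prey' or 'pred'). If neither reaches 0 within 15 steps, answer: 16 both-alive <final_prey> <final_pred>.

Answer: 16 both-alive 16 7

Derivation:
Step 1: prey: 44+13-11=46; pred: 13+5-3=15
Step 2: prey: 46+13-13=46; pred: 15+6-4=17
Step 3: prey: 46+13-15=44; pred: 17+7-5=19
Step 4: prey: 44+13-16=41; pred: 19+8-5=22
Step 5: prey: 41+12-18=35; pred: 22+9-6=25
Step 6: prey: 35+10-17=28; pred: 25+8-7=26
Step 7: prey: 28+8-14=22; pred: 26+7-7=26
Step 8: prey: 22+6-11=17; pred: 26+5-7=24
Step 9: prey: 17+5-8=14; pred: 24+4-7=21
Step 10: prey: 14+4-5=13; pred: 21+2-6=17
Step 11: prey: 13+3-4=12; pred: 17+2-5=14
Step 12: prey: 12+3-3=12; pred: 14+1-4=11
Step 13: prey: 12+3-2=13; pred: 11+1-3=9
Step 14: prey: 13+3-2=14; pred: 9+1-2=8
Step 15: prey: 14+4-2=16; pred: 8+1-2=7
No extinction within 15 steps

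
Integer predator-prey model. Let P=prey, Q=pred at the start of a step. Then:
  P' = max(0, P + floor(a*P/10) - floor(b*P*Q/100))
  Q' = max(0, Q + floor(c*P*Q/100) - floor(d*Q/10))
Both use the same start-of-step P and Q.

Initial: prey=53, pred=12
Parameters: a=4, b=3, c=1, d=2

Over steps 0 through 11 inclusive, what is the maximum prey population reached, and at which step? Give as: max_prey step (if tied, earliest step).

Step 1: prey: 53+21-19=55; pred: 12+6-2=16
Step 2: prey: 55+22-26=51; pred: 16+8-3=21
Step 3: prey: 51+20-32=39; pred: 21+10-4=27
Step 4: prey: 39+15-31=23; pred: 27+10-5=32
Step 5: prey: 23+9-22=10; pred: 32+7-6=33
Step 6: prey: 10+4-9=5; pred: 33+3-6=30
Step 7: prey: 5+2-4=3; pred: 30+1-6=25
Step 8: prey: 3+1-2=2; pred: 25+0-5=20
Step 9: prey: 2+0-1=1; pred: 20+0-4=16
Step 10: prey: 1+0-0=1; pred: 16+0-3=13
Step 11: prey: 1+0-0=1; pred: 13+0-2=11
Max prey = 55 at step 1

Answer: 55 1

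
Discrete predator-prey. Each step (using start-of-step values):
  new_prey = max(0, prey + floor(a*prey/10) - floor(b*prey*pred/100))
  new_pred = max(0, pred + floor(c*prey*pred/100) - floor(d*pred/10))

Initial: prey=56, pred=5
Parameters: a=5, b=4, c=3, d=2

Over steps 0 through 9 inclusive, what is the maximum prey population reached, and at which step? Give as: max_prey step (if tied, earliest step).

Answer: 74 2

Derivation:
Step 1: prey: 56+28-11=73; pred: 5+8-1=12
Step 2: prey: 73+36-35=74; pred: 12+26-2=36
Step 3: prey: 74+37-106=5; pred: 36+79-7=108
Step 4: prey: 5+2-21=0; pred: 108+16-21=103
Step 5: prey: 0+0-0=0; pred: 103+0-20=83
Step 6: prey: 0+0-0=0; pred: 83+0-16=67
Step 7: prey: 0+0-0=0; pred: 67+0-13=54
Step 8: prey: 0+0-0=0; pred: 54+0-10=44
Step 9: prey: 0+0-0=0; pred: 44+0-8=36
Max prey = 74 at step 2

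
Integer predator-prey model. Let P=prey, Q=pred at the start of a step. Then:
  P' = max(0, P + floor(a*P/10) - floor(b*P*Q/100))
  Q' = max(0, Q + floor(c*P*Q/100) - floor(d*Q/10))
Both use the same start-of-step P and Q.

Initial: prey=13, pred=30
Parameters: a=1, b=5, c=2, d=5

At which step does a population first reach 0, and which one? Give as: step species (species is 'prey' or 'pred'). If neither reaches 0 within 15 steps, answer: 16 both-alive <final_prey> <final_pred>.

Step 1: prey: 13+1-19=0; pred: 30+7-15=22
First extinction: prey at step 1

Answer: 1 prey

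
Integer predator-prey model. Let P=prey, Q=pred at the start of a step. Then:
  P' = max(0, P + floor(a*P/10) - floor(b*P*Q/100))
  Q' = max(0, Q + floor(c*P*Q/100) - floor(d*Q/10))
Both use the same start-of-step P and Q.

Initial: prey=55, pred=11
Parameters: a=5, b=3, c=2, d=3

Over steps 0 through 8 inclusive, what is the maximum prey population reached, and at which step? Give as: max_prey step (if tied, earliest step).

Step 1: prey: 55+27-18=64; pred: 11+12-3=20
Step 2: prey: 64+32-38=58; pred: 20+25-6=39
Step 3: prey: 58+29-67=20; pred: 39+45-11=73
Step 4: prey: 20+10-43=0; pred: 73+29-21=81
Step 5: prey: 0+0-0=0; pred: 81+0-24=57
Step 6: prey: 0+0-0=0; pred: 57+0-17=40
Step 7: prey: 0+0-0=0; pred: 40+0-12=28
Step 8: prey: 0+0-0=0; pred: 28+0-8=20
Max prey = 64 at step 1

Answer: 64 1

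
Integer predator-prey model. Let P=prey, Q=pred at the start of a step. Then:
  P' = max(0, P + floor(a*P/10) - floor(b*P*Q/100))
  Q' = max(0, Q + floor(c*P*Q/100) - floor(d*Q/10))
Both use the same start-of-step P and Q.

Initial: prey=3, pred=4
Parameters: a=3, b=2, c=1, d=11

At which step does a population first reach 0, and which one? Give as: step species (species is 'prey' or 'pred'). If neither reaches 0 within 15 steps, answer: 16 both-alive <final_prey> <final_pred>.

Step 1: prey: 3+0-0=3; pred: 4+0-4=0
First extinction: pred at step 1

Answer: 1 pred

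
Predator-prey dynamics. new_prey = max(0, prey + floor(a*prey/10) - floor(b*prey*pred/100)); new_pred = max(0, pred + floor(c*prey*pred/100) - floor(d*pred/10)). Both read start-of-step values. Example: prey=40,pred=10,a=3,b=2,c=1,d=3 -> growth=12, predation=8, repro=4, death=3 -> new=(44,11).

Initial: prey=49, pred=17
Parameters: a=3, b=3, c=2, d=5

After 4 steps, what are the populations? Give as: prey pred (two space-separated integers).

Answer: 3 19

Derivation:
Step 1: prey: 49+14-24=39; pred: 17+16-8=25
Step 2: prey: 39+11-29=21; pred: 25+19-12=32
Step 3: prey: 21+6-20=7; pred: 32+13-16=29
Step 4: prey: 7+2-6=3; pred: 29+4-14=19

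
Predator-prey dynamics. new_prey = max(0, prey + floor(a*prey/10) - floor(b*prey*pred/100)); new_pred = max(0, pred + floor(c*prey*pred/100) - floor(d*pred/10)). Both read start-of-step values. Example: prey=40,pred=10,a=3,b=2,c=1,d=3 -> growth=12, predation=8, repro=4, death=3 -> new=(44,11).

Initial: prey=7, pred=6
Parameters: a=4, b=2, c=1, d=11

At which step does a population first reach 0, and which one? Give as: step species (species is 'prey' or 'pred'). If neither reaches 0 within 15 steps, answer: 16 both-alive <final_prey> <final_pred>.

Answer: 1 pred

Derivation:
Step 1: prey: 7+2-0=9; pred: 6+0-6=0
First extinction: pred at step 1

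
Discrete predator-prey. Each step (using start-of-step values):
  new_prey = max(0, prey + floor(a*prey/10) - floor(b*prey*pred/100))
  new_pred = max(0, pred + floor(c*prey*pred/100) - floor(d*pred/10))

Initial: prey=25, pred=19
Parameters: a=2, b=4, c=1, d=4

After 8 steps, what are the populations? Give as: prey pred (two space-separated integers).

Answer: 8 2

Derivation:
Step 1: prey: 25+5-19=11; pred: 19+4-7=16
Step 2: prey: 11+2-7=6; pred: 16+1-6=11
Step 3: prey: 6+1-2=5; pred: 11+0-4=7
Step 4: prey: 5+1-1=5; pred: 7+0-2=5
Step 5: prey: 5+1-1=5; pred: 5+0-2=3
Step 6: prey: 5+1-0=6; pred: 3+0-1=2
Step 7: prey: 6+1-0=7; pred: 2+0-0=2
Step 8: prey: 7+1-0=8; pred: 2+0-0=2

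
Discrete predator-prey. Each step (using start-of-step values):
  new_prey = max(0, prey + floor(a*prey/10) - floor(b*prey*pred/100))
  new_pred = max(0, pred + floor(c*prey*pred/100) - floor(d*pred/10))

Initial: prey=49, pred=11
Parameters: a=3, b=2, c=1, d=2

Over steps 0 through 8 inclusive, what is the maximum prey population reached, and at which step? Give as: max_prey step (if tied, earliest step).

Answer: 54 2

Derivation:
Step 1: prey: 49+14-10=53; pred: 11+5-2=14
Step 2: prey: 53+15-14=54; pred: 14+7-2=19
Step 3: prey: 54+16-20=50; pred: 19+10-3=26
Step 4: prey: 50+15-26=39; pred: 26+13-5=34
Step 5: prey: 39+11-26=24; pred: 34+13-6=41
Step 6: prey: 24+7-19=12; pred: 41+9-8=42
Step 7: prey: 12+3-10=5; pred: 42+5-8=39
Step 8: prey: 5+1-3=3; pred: 39+1-7=33
Max prey = 54 at step 2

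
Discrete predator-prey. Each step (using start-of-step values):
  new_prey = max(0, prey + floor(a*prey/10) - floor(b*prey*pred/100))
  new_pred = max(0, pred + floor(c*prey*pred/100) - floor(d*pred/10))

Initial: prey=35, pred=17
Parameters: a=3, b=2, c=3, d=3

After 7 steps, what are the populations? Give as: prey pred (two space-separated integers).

Answer: 0 24

Derivation:
Step 1: prey: 35+10-11=34; pred: 17+17-5=29
Step 2: prey: 34+10-19=25; pred: 29+29-8=50
Step 3: prey: 25+7-25=7; pred: 50+37-15=72
Step 4: prey: 7+2-10=0; pred: 72+15-21=66
Step 5: prey: 0+0-0=0; pred: 66+0-19=47
Step 6: prey: 0+0-0=0; pred: 47+0-14=33
Step 7: prey: 0+0-0=0; pred: 33+0-9=24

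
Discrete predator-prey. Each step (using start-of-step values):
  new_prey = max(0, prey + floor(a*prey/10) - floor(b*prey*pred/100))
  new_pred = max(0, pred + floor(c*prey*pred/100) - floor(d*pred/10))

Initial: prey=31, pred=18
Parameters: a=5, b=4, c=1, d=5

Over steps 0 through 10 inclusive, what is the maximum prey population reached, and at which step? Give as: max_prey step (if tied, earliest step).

Answer: 169 10

Derivation:
Step 1: prey: 31+15-22=24; pred: 18+5-9=14
Step 2: prey: 24+12-13=23; pred: 14+3-7=10
Step 3: prey: 23+11-9=25; pred: 10+2-5=7
Step 4: prey: 25+12-7=30; pred: 7+1-3=5
Step 5: prey: 30+15-6=39; pred: 5+1-2=4
Step 6: prey: 39+19-6=52; pred: 4+1-2=3
Step 7: prey: 52+26-6=72; pred: 3+1-1=3
Step 8: prey: 72+36-8=100; pred: 3+2-1=4
Step 9: prey: 100+50-16=134; pred: 4+4-2=6
Step 10: prey: 134+67-32=169; pred: 6+8-3=11
Max prey = 169 at step 10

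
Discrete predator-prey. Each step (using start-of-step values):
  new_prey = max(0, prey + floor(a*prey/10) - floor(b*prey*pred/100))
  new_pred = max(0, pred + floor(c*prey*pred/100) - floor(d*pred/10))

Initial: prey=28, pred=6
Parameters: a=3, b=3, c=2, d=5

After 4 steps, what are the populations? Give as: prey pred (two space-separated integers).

Answer: 42 9

Derivation:
Step 1: prey: 28+8-5=31; pred: 6+3-3=6
Step 2: prey: 31+9-5=35; pred: 6+3-3=6
Step 3: prey: 35+10-6=39; pred: 6+4-3=7
Step 4: prey: 39+11-8=42; pred: 7+5-3=9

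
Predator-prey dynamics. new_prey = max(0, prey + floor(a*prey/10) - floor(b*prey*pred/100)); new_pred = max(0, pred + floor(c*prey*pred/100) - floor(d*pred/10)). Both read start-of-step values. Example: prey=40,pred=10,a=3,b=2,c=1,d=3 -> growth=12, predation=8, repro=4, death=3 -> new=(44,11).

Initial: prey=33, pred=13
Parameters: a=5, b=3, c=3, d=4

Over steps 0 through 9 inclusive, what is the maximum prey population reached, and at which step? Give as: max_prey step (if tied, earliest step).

Answer: 37 1

Derivation:
Step 1: prey: 33+16-12=37; pred: 13+12-5=20
Step 2: prey: 37+18-22=33; pred: 20+22-8=34
Step 3: prey: 33+16-33=16; pred: 34+33-13=54
Step 4: prey: 16+8-25=0; pred: 54+25-21=58
Step 5: prey: 0+0-0=0; pred: 58+0-23=35
Step 6: prey: 0+0-0=0; pred: 35+0-14=21
Step 7: prey: 0+0-0=0; pred: 21+0-8=13
Step 8: prey: 0+0-0=0; pred: 13+0-5=8
Step 9: prey: 0+0-0=0; pred: 8+0-3=5
Max prey = 37 at step 1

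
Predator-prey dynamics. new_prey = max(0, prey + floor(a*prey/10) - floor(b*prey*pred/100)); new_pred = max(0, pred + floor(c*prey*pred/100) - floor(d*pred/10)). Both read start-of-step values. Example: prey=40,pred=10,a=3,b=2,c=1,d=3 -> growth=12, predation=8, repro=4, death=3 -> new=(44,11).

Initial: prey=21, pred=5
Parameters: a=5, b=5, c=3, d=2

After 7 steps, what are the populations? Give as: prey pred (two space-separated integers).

Answer: 0 26

Derivation:
Step 1: prey: 21+10-5=26; pred: 5+3-1=7
Step 2: prey: 26+13-9=30; pred: 7+5-1=11
Step 3: prey: 30+15-16=29; pred: 11+9-2=18
Step 4: prey: 29+14-26=17; pred: 18+15-3=30
Step 5: prey: 17+8-25=0; pred: 30+15-6=39
Step 6: prey: 0+0-0=0; pred: 39+0-7=32
Step 7: prey: 0+0-0=0; pred: 32+0-6=26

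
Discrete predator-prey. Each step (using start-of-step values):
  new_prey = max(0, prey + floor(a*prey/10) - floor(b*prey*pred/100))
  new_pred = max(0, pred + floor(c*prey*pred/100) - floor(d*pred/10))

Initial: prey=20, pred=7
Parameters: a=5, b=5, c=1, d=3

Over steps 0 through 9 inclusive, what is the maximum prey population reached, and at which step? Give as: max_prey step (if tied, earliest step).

Step 1: prey: 20+10-7=23; pred: 7+1-2=6
Step 2: prey: 23+11-6=28; pred: 6+1-1=6
Step 3: prey: 28+14-8=34; pred: 6+1-1=6
Step 4: prey: 34+17-10=41; pred: 6+2-1=7
Step 5: prey: 41+20-14=47; pred: 7+2-2=7
Step 6: prey: 47+23-16=54; pred: 7+3-2=8
Step 7: prey: 54+27-21=60; pred: 8+4-2=10
Step 8: prey: 60+30-30=60; pred: 10+6-3=13
Step 9: prey: 60+30-39=51; pred: 13+7-3=17
Max prey = 60 at step 7

Answer: 60 7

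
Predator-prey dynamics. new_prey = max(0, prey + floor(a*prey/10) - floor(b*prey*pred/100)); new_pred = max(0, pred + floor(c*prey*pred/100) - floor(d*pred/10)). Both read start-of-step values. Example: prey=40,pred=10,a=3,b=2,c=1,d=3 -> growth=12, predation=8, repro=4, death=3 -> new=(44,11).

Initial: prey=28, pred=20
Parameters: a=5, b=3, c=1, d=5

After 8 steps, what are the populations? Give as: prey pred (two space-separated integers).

Answer: 120 10

Derivation:
Step 1: prey: 28+14-16=26; pred: 20+5-10=15
Step 2: prey: 26+13-11=28; pred: 15+3-7=11
Step 3: prey: 28+14-9=33; pred: 11+3-5=9
Step 4: prey: 33+16-8=41; pred: 9+2-4=7
Step 5: prey: 41+20-8=53; pred: 7+2-3=6
Step 6: prey: 53+26-9=70; pred: 6+3-3=6
Step 7: prey: 70+35-12=93; pred: 6+4-3=7
Step 8: prey: 93+46-19=120; pred: 7+6-3=10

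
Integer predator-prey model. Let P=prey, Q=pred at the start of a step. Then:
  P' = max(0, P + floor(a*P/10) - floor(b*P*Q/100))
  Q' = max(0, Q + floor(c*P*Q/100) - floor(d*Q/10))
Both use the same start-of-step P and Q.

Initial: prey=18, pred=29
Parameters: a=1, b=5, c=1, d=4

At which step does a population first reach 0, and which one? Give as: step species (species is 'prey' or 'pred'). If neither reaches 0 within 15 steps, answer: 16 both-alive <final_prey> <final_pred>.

Step 1: prey: 18+1-26=0; pred: 29+5-11=23
First extinction: prey at step 1

Answer: 1 prey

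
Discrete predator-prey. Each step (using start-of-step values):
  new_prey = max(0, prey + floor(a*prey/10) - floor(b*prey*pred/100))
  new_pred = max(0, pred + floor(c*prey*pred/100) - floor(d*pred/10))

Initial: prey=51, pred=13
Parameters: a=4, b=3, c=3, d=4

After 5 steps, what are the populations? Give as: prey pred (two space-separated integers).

Step 1: prey: 51+20-19=52; pred: 13+19-5=27
Step 2: prey: 52+20-42=30; pred: 27+42-10=59
Step 3: prey: 30+12-53=0; pred: 59+53-23=89
Step 4: prey: 0+0-0=0; pred: 89+0-35=54
Step 5: prey: 0+0-0=0; pred: 54+0-21=33

Answer: 0 33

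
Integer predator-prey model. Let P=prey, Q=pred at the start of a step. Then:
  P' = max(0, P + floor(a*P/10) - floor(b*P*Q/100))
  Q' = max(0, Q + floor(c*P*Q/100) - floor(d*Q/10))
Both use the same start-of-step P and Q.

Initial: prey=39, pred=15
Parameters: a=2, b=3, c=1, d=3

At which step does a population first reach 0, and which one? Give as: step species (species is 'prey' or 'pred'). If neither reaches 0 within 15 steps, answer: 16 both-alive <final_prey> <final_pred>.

Answer: 16 both-alive 15 3

Derivation:
Step 1: prey: 39+7-17=29; pred: 15+5-4=16
Step 2: prey: 29+5-13=21; pred: 16+4-4=16
Step 3: prey: 21+4-10=15; pred: 16+3-4=15
Step 4: prey: 15+3-6=12; pred: 15+2-4=13
Step 5: prey: 12+2-4=10; pred: 13+1-3=11
Step 6: prey: 10+2-3=9; pred: 11+1-3=9
Step 7: prey: 9+1-2=8; pred: 9+0-2=7
Step 8: prey: 8+1-1=8; pred: 7+0-2=5
Step 9: prey: 8+1-1=8; pred: 5+0-1=4
Step 10: prey: 8+1-0=9; pred: 4+0-1=3
Step 11: prey: 9+1-0=10; pred: 3+0-0=3
Step 12: prey: 10+2-0=12; pred: 3+0-0=3
Step 13: prey: 12+2-1=13; pred: 3+0-0=3
Step 14: prey: 13+2-1=14; pred: 3+0-0=3
Step 15: prey: 14+2-1=15; pred: 3+0-0=3
No extinction within 15 steps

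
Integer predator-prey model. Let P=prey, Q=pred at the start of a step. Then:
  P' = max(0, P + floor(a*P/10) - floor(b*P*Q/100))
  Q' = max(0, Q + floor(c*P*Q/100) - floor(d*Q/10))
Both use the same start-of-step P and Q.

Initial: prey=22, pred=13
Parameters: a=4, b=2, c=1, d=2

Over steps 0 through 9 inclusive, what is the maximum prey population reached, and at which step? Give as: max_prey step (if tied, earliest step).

Answer: 35 5

Derivation:
Step 1: prey: 22+8-5=25; pred: 13+2-2=13
Step 2: prey: 25+10-6=29; pred: 13+3-2=14
Step 3: prey: 29+11-8=32; pred: 14+4-2=16
Step 4: prey: 32+12-10=34; pred: 16+5-3=18
Step 5: prey: 34+13-12=35; pred: 18+6-3=21
Step 6: prey: 35+14-14=35; pred: 21+7-4=24
Step 7: prey: 35+14-16=33; pred: 24+8-4=28
Step 8: prey: 33+13-18=28; pred: 28+9-5=32
Step 9: prey: 28+11-17=22; pred: 32+8-6=34
Max prey = 35 at step 5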